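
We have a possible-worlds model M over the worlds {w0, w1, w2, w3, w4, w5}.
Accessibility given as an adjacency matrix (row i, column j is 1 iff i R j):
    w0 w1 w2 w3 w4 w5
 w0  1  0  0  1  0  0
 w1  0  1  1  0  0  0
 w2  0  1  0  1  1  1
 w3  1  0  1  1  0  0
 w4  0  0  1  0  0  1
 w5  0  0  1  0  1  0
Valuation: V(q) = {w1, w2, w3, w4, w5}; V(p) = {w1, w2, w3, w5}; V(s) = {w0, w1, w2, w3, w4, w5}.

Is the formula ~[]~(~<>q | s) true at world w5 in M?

Yes

At w5: []~(~<>q | s) is false, so ~[]~(~<>q | s) is true.
  At w5: []~(~<>q | s) requires ~(~<>q | s) at every successor {w2, w4}.
    ~(~<>q | s) fails at w2, so []~(~<>q | s) is false at w5.
      At w2: ~<>q | s is true, so ~(~<>q | s) is false.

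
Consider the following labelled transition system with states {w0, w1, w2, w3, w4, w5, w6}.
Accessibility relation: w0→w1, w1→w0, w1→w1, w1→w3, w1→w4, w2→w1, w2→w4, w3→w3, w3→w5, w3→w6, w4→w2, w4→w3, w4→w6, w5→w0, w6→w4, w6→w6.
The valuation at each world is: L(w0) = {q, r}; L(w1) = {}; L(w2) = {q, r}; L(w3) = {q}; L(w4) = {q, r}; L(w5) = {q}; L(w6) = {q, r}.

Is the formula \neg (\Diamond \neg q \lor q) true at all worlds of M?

No

Recall that \Diamond ψ holds at a world iff ψ holds at some accessible world.
Let φ = \neg (\Diamond \neg q \lor q). Evaluate φ at each world:
  w0 (successors {w1}): φ is false.
  w1 (successors {w0, w1, w3, w4}): φ is false.
  w2 (successors {w1, w4}): φ is false.
  w3 (successors {w3, w5, w6}): φ is false.
  w4 (successors {w2, w3, w6}): φ is false.
  w5 (successors {w0}): φ is false.
  w6 (successors {w4, w6}): φ is false.
Detail at w0 (counterexample):
  At w0: \Diamond \neg q \lor q is true, so \neg (\Diamond \neg q \lor q) is false.
    At w0: \Diamond \neg q is true, q is true, so \Diamond \neg q \lor q is true.
      At w0: \Diamond \neg q requires \neg q at some successor in {w1}.
        \neg q holds at w1, so \Diamond \neg q is true at w0.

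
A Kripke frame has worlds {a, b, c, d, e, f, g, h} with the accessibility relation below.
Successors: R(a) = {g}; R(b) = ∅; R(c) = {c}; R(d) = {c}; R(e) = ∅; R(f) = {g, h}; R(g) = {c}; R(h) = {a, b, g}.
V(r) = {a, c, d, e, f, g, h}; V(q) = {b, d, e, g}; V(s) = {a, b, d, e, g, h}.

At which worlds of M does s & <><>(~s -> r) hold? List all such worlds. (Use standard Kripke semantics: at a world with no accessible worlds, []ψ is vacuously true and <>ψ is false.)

Let φ = s & <><>(~s -> r). Evaluate φ at each world:
  a (successors {g}): φ is true.
  b (successors ∅): φ is false.
  c (successors {c}): φ is false.
  d (successors {c}): φ is true.
  e (successors ∅): φ is false.
  f (successors {g, h}): φ is false.
  g (successors {c}): φ is true.
  h (successors {a, b, g}): φ is true.
For instance, at f:
  At f: s is false, <><>(~s -> r) is true, so s & <><>(~s -> r) is false.
    At f: <><>(~s -> r) requires <>(~s -> r) at some successor in {g, h}.
      <>(~s -> r) holds at g, so <><>(~s -> r) is true at f.
Satisfying worlds: {a, d, g, h}

a, d, g, h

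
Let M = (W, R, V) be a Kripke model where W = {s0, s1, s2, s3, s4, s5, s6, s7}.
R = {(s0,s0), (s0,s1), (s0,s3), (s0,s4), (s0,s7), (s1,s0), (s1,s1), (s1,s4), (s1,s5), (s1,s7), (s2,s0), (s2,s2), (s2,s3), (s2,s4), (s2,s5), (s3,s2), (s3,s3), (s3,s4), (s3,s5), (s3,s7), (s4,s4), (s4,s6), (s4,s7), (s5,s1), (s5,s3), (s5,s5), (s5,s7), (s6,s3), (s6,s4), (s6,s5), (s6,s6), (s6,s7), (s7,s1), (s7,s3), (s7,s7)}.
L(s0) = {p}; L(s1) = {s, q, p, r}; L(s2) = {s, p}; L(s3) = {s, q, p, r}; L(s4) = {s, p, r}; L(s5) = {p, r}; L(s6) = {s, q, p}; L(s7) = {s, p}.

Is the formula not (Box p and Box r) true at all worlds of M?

Let φ = not (Box p and Box r). Evaluate φ at each world:
  s0 (successors {s0, s1, s3, s4, s7}): φ is true.
  s1 (successors {s0, s1, s4, s5, s7}): φ is true.
  s2 (successors {s0, s2, s3, s4, s5}): φ is true.
  s3 (successors {s2, s3, s4, s5, s7}): φ is true.
  s4 (successors {s4, s6, s7}): φ is true.
  s5 (successors {s1, s3, s5, s7}): φ is true.
  s6 (successors {s3, s4, s5, s6, s7}): φ is true.
  s7 (successors {s1, s3, s7}): φ is true.
For instance, at s6:
  At s6: Box p and Box r is false, so not (Box p and Box r) is true.
    At s6: Box p is true, Box r is false, so Box p and Box r is false.
      At s6: Box p requires p at every successor {s3, s4, s5, s6, s7}.
        At s3: p is true.
        At s4: p is true.
        At s5: p is true.
        At s6: p is true.
        At s7: p is true.
      So Box p is true at s6.
      At s6: Box r requires r at every successor {s3, s4, s5, s6, s7}.
        r fails at s6, so Box r is false at s6.

Yes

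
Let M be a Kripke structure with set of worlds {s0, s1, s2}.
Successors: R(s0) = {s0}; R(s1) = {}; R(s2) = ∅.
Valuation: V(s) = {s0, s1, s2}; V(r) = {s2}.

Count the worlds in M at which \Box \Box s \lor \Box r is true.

Recall that \Box ψ holds at a world iff ψ holds at every accessible world, and \Diamond ψ holds iff ψ holds at some accessible world.
Let φ = \Box \Box s \lor \Box r. Evaluate φ at each world:
  s0 (successors {s0}): φ is true.
  s1 (successors ∅): φ is true.
  s2 (successors ∅): φ is true.
For instance, at s0:
  At s0: \Box \Box s is true, \Box r is false, so \Box \Box s \lor \Box r is true.
    At s0: \Box \Box s requires \Box s at every successor {s0}.
      At s0: \Box s is true.
    So \Box \Box s is true at s0.
    At s0: \Box r requires r at every successor {s0}.
      r fails at s0, so \Box r is false at s0.
Satisfying worlds: {s0, s1, s2}

3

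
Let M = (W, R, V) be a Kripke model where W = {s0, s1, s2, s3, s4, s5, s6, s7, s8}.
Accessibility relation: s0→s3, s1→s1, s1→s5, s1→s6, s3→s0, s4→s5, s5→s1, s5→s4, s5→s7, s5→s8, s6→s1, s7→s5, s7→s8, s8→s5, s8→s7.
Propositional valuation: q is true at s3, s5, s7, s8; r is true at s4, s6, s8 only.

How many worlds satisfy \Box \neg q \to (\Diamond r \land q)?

6

Let φ = \Box \neg q \to (\Diamond r \land q). Evaluate φ at each world:
  s0 (successors {s3}): φ is true.
  s1 (successors {s1, s5, s6}): φ is true.
  s2 (successors ∅): φ is false.
  s3 (successors {s0}): φ is false.
  s4 (successors {s5}): φ is true.
  s5 (successors {s1, s4, s7, s8}): φ is true.
  s6 (successors {s1}): φ is false.
  s7 (successors {s5, s8}): φ is true.
  s8 (successors {s5, s7}): φ is true.
For instance, at s8:
  At s8: \Box \neg q is false, \Diamond r \land q is false, so \Box \neg q \to (\Diamond r \land q) is true.
    At s8: \Box \neg q requires \neg q at every successor {s5, s7}.
      \neg q fails at s5, so \Box \neg q is false at s8.
    At s8: \Diamond r is false, q is true, so \Diamond r \land q is false.
      At s8: \Diamond r requires r at some successor in {s5, s7}.
        At s5: r is false.
        At s7: r is false.
      So \Diamond r is false at s8.
Satisfying worlds: {s0, s1, s4, s5, s7, s8}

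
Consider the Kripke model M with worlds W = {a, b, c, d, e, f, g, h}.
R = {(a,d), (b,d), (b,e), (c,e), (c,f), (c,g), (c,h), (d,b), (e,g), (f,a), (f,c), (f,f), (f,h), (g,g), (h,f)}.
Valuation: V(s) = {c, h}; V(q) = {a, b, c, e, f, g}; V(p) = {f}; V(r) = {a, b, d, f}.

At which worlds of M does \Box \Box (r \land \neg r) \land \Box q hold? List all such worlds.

none

Let φ = \Box \Box (r \land \neg r) \land \Box q. Evaluate φ at each world:
  a (successors {d}): φ is false.
  b (successors {d, e}): φ is false.
  c (successors {e, f, g, h}): φ is false.
  d (successors {b}): φ is false.
  e (successors {g}): φ is false.
  f (successors {a, c, f, h}): φ is false.
  g (successors {g}): φ is false.
  h (successors {f}): φ is false.
For instance, at h:
  At h: \Box \Box (r \land \neg r) is false, \Box q is true, so \Box \Box (r \land \neg r) \land \Box q is false.
    At h: \Box \Box (r \land \neg r) requires \Box (r \land \neg r) at every successor {f}.
      \Box (r \land \neg r) fails at f, so \Box \Box (r \land \neg r) is false at h.
    At h: \Box q requires q at every successor {f}.
      At f: q is true.
    So \Box q is true at h.
Satisfying worlds: none.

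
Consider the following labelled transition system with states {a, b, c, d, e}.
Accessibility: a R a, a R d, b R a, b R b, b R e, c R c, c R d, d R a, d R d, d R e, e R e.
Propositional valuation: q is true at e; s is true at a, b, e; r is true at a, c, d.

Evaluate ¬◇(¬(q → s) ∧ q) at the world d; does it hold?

Yes

Recall that ◇ψ holds at a world iff ψ holds at some accessible world.
At d: ◇(¬(q → s) ∧ q) is false, so ¬◇(¬(q → s) ∧ q) is true.
  At d: ◇(¬(q → s) ∧ q) requires ¬(q → s) ∧ q at some successor in {a, d, e}.
    At a: ¬(q → s) ∧ q is false.
    At d: ¬(q → s) ∧ q is false.
    At e: ¬(q → s) ∧ q is false.
  So ◇(¬(q → s) ∧ q) is false at d.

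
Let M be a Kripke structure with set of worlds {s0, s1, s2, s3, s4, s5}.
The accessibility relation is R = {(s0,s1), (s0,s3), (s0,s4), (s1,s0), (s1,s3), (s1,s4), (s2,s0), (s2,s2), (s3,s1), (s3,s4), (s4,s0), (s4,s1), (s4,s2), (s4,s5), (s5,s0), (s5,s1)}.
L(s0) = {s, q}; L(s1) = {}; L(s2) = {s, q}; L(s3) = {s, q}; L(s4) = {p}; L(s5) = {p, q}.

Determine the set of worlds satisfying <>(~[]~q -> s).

Let φ = <>(~[]~q -> s). Evaluate φ at each world:
  s0 (successors {s1, s3, s4}): φ is true.
  s1 (successors {s0, s3, s4}): φ is true.
  s2 (successors {s0, s2}): φ is true.
  s3 (successors {s1, s4}): φ is false.
  s4 (successors {s0, s1, s2, s5}): φ is true.
  s5 (successors {s0, s1}): φ is true.
For instance, at s3:
  At s3: <>(~[]~q -> s) requires ~[]~q -> s at some successor in {s1, s4}.
    At s1: ~[]~q -> s is false.
    At s4: ~[]~q -> s is false.
  So <>(~[]~q -> s) is false at s3.
Satisfying worlds: {s0, s1, s2, s4, s5}

s0, s1, s2, s4, s5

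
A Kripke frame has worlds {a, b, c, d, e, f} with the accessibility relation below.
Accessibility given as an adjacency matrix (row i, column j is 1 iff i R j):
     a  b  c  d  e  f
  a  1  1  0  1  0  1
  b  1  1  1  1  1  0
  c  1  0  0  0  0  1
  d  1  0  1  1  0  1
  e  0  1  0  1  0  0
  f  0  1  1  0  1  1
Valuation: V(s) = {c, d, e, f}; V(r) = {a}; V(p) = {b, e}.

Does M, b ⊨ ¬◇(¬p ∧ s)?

At b: ◇(¬p ∧ s) is true, so ¬◇(¬p ∧ s) is false.
  At b: ◇(¬p ∧ s) requires ¬p ∧ s at some successor in {a, b, c, d, e}.
    ¬p ∧ s holds at c, so ◇(¬p ∧ s) is true at b.

No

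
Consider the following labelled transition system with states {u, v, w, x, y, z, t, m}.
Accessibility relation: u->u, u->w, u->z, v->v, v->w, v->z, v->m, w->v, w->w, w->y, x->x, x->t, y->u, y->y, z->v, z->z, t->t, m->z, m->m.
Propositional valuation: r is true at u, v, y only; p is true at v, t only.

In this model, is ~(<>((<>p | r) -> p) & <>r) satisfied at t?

At t: <>((<>p | r) -> p) & <>r is false, so ~(<>((<>p | r) -> p) & <>r) is true.
  At t: <>((<>p | r) -> p) is true, <>r is false, so <>((<>p | r) -> p) & <>r is false.
    At t: <>((<>p | r) -> p) requires (<>p | r) -> p at some successor in {t}.
      (<>p | r) -> p holds at t, so <>((<>p | r) -> p) is true at t.
    At t: <>r requires r at some successor in {t}.
      At t: r is false.
    So <>r is false at t.

Yes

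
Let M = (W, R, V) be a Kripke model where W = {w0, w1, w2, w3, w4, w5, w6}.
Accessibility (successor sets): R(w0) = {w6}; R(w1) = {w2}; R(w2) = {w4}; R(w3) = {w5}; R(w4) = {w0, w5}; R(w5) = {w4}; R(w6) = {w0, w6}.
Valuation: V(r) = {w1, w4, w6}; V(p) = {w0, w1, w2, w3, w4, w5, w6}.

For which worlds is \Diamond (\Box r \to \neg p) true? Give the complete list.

Recall that \Box ψ holds at a world iff ψ holds at every accessible world, and \Diamond ψ holds iff ψ holds at some accessible world.
Let φ = \Diamond (\Box r \to \neg p). Evaluate φ at each world:
  w0 (successors {w6}): φ is true.
  w1 (successors {w2}): φ is false.
  w2 (successors {w4}): φ is true.
  w3 (successors {w5}): φ is false.
  w4 (successors {w0, w5}): φ is false.
  w5 (successors {w4}): φ is true.
  w6 (successors {w0, w6}): φ is true.
For instance, at w4:
  At w4: \Diamond (\Box r \to \neg p) requires \Box r \to \neg p at some successor in {w0, w5}.
    At w0: \Box r \to \neg p is false.
    At w5: \Box r \to \neg p is false.
  So \Diamond (\Box r \to \neg p) is false at w4.
Satisfying worlds: {w0, w2, w5, w6}

w0, w2, w5, w6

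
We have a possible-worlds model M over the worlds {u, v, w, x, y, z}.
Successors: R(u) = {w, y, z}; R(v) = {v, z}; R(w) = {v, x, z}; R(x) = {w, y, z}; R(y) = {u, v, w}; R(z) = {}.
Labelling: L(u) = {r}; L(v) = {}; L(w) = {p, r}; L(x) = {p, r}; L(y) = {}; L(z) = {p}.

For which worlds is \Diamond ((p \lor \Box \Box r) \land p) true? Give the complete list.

u, v, w, x, y

Let φ = \Diamond ((p \lor \Box \Box r) \land p). Evaluate φ at each world:
  u (successors {w, y, z}): φ is true.
  v (successors {v, z}): φ is true.
  w (successors {v, x, z}): φ is true.
  x (successors {w, y, z}): φ is true.
  y (successors {u, v, w}): φ is true.
  z (successors ∅): φ is false.
For instance, at y:
  At y: \Diamond ((p \lor \Box \Box r) \land p) requires (p \lor \Box \Box r) \land p at some successor in {u, v, w}.
    (p \lor \Box \Box r) \land p holds at w, so \Diamond ((p \lor \Box \Box r) \land p) is true at y.
      At w: p \lor \Box \Box r is true, p is true, so (p \lor \Box \Box r) \land p is true.
Satisfying worlds: {u, v, w, x, y}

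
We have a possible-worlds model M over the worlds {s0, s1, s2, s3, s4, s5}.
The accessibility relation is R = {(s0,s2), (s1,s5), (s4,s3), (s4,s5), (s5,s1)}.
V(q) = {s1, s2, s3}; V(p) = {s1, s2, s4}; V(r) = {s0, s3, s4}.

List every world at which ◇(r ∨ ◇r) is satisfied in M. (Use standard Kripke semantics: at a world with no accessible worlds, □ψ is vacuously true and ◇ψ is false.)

Recall that ◇ψ holds at a world iff ψ holds at some accessible world.
Let φ = ◇(r ∨ ◇r). Evaluate φ at each world:
  s0 (successors {s2}): φ is false.
  s1 (successors {s5}): φ is false.
  s2 (successors ∅): φ is false.
  s3 (successors ∅): φ is false.
  s4 (successors {s3, s5}): φ is true.
  s5 (successors {s1}): φ is false.
For instance, at s4:
  At s4: ◇(r ∨ ◇r) requires r ∨ ◇r at some successor in {s3, s5}.
    r ∨ ◇r holds at s3, so ◇(r ∨ ◇r) is true at s4.
      At s3: r is true, ◇r is false, so r ∨ ◇r is true.
Satisfying worlds: {s4}

s4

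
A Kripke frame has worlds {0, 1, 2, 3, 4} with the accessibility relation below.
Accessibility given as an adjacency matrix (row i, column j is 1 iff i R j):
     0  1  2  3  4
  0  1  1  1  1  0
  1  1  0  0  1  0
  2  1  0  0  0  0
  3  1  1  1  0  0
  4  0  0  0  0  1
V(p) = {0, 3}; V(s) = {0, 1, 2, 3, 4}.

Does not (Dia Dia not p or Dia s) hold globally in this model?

No

Recall that Dia ψ holds at a world iff ψ holds at some accessible world.
Let φ = not (Dia Dia not p or Dia s). Evaluate φ at each world:
  0 (successors {0, 1, 2, 3}): φ is false.
  1 (successors {0, 3}): φ is false.
  2 (successors {0}): φ is false.
  3 (successors {0, 1, 2}): φ is false.
  4 (successors {4}): φ is false.
Detail at 0 (counterexample):
  At 0: Dia Dia not p or Dia s is true, so not (Dia Dia not p or Dia s) is false.
    At 0: Dia Dia not p is true, Dia s is true, so Dia Dia not p or Dia s is true.
      At 0: Dia Dia not p requires Dia not p at some successor in {0, 1, 2, 3}.
        Dia not p holds at 0, so Dia Dia not p is true at 0.
      At 0: Dia s requires s at some successor in {0, 1, 2, 3}.
        s holds at 0, so Dia s is true at 0.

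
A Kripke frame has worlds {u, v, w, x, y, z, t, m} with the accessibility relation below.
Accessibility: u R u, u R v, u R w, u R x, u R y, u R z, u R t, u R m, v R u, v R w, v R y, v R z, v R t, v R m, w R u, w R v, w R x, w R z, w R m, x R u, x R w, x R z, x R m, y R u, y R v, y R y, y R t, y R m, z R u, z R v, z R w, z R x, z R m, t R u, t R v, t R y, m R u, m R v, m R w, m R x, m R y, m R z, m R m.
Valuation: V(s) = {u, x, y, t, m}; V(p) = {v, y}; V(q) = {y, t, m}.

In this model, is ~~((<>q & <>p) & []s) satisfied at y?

No

At y: ~((<>q & <>p) & []s) is true, so ~~((<>q & <>p) & []s) is false.
  At y: (<>q & <>p) & []s is false, so ~((<>q & <>p) & []s) is true.
    At y: <>q & <>p is true, []s is false, so (<>q & <>p) & []s is false.
      At y: <>q is true, <>p is true, so <>q & <>p is true.
      At y: []s requires s at every successor {u, v, y, t, m}.
        s fails at v, so []s is false at y.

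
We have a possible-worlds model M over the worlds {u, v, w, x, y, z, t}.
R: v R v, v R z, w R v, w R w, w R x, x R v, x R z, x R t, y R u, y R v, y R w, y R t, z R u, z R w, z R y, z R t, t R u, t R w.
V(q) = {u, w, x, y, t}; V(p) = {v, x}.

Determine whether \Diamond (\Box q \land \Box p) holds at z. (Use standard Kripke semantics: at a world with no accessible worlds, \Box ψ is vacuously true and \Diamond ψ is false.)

Yes

Recall that \Box ψ holds at a world iff ψ holds at every accessible world, and \Diamond ψ holds iff ψ holds at some accessible world.
At z: \Diamond (\Box q \land \Box p) requires \Box q \land \Box p at some successor in {u, w, y, t}.
  \Box q \land \Box p holds at u, so \Diamond (\Box q \land \Box p) is true at z.
    At u: \Box q is true, \Box p is true, so \Box q \land \Box p is true.
      At u: no accessible worlds, so \Box q holds vacuously.
      At u: no accessible worlds, so \Box p holds vacuously.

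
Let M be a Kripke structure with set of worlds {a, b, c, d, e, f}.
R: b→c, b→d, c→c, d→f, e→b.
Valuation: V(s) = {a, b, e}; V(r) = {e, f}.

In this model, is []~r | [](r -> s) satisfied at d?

At d: []~r is false, [](r -> s) is false, so []~r | [](r -> s) is false.
  At d: []~r requires ~r at every successor {f}.
    ~r fails at f, so []~r is false at d.
  At d: [](r -> s) requires r -> s at every successor {f}.
    r -> s fails at f, so [](r -> s) is false at d.

No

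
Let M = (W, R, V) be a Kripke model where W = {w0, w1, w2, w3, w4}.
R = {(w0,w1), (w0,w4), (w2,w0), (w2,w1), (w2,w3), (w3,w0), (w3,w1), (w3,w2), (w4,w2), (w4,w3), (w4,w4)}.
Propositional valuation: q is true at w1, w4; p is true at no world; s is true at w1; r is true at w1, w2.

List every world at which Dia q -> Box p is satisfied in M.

w1

Let φ = Dia q -> Box p. Evaluate φ at each world:
  w0 (successors {w1, w4}): φ is false.
  w1 (successors ∅): φ is true.
  w2 (successors {w0, w1, w3}): φ is false.
  w3 (successors {w0, w1, w2}): φ is false.
  w4 (successors {w2, w3, w4}): φ is false.
For instance, at w3:
  At w3: Dia q is true, Box p is false, so Dia q -> Box p is false.
    At w3: Dia q requires q at some successor in {w0, w1, w2}.
      q holds at w1, so Dia q is true at w3.
    At w3: Box p requires p at every successor {w0, w1, w2}.
      p fails at w0, so Box p is false at w3.
Satisfying worlds: {w1}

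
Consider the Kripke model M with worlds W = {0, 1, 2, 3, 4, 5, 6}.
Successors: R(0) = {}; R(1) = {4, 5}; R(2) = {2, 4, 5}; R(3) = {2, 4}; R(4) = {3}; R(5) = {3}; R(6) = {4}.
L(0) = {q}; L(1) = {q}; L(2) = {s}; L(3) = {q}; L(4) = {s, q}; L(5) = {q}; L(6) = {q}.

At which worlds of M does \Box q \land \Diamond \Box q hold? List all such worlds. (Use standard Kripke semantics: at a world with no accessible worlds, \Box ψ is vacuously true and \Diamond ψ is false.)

Let φ = \Box q \land \Diamond \Box q. Evaluate φ at each world:
  0 (successors ∅): φ is false.
  1 (successors {4, 5}): φ is true.
  2 (successors {2, 4, 5}): φ is false.
  3 (successors {2, 4}): φ is false.
  4 (successors {3}): φ is false.
  5 (successors {3}): φ is false.
  6 (successors {4}): φ is true.
For instance, at 3:
  At 3: \Box q is false, \Diamond \Box q is true, so \Box q \land \Diamond \Box q is false.
    At 3: \Box q requires q at every successor {2, 4}.
      q fails at 2, so \Box q is false at 3.
    At 3: \Diamond \Box q requires \Box q at some successor in {2, 4}.
      \Box q holds at 4, so \Diamond \Box q is true at 3.
Satisfying worlds: {1, 6}

1, 6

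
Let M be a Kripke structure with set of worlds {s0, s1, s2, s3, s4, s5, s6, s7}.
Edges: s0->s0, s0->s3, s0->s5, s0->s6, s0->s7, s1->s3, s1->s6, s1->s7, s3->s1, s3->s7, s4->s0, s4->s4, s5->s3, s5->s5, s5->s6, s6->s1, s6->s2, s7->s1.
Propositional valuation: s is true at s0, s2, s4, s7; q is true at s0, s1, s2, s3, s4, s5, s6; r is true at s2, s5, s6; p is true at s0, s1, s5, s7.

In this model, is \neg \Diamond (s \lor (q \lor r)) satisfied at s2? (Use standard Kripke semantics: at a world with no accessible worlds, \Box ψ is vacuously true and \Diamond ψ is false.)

At s2: \Diamond (s \lor (q \lor r)) is false, so \neg \Diamond (s \lor (q \lor r)) is true.
  At s2: no accessible worlds, so \Diamond (s \lor (q \lor r)) is false.

Yes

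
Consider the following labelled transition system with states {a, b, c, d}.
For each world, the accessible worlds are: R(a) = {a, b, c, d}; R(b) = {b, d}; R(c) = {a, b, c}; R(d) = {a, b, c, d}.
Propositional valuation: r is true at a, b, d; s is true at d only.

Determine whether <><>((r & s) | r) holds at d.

At d: <><>((r & s) | r) requires <>((r & s) | r) at some successor in {a, b, c, d}.
  <>((r & s) | r) holds at a, so <><>((r & s) | r) is true at d.
    At a: <>((r & s) | r) requires (r & s) | r at some successor in {a, b, c, d}.
      (r & s) | r holds at a, so <>((r & s) | r) is true at a.

Yes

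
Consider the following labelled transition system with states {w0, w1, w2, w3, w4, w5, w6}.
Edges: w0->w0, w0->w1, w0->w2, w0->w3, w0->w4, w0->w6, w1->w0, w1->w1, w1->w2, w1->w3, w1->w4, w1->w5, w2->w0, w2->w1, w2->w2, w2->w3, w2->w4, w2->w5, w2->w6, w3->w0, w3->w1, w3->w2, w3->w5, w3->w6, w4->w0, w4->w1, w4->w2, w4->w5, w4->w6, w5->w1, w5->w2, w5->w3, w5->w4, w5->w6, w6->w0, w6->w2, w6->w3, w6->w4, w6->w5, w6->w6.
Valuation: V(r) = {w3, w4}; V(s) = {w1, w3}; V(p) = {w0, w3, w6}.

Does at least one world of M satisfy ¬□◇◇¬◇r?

Recall that □ψ holds at a world iff ψ holds at every accessible world, and ◇ψ holds iff ψ holds at some accessible world.
Let φ = ¬□◇◇¬◇r. Evaluate φ at each world:
  w0 (successors {w0, w1, w2, w3, w4, w6}): φ is false.
  w1 (successors {w0, w1, w2, w3, w4, w5}): φ is false.
  w2 (successors {w0, w1, w2, w3, w4, w5, w6}): φ is false.
  w3 (successors {w0, w1, w2, w5, w6}): φ is false.
  w4 (successors {w0, w1, w2, w5, w6}): φ is false.
  w5 (successors {w1, w2, w3, w4, w6}): φ is false.
  w6 (successors {w0, w2, w3, w4, w5, w6}): φ is false.
For instance, at w2:
  At w2: □◇◇¬◇r is true, so ¬□◇◇¬◇r is false.
    At w2: □◇◇¬◇r requires ◇◇¬◇r at every successor {w0, w1, w2, w3, w4, w5, w6}.
      At w0: ◇◇¬◇r is true.
      At w1: ◇◇¬◇r is true.
      At w2: ◇◇¬◇r is true.
      At w3: ◇◇¬◇r is true.
      At w4: ◇◇¬◇r is true.
      At w5: ◇◇¬◇r is true.
      At w6: ◇◇¬◇r is true.
    So □◇◇¬◇r is true at w2.

No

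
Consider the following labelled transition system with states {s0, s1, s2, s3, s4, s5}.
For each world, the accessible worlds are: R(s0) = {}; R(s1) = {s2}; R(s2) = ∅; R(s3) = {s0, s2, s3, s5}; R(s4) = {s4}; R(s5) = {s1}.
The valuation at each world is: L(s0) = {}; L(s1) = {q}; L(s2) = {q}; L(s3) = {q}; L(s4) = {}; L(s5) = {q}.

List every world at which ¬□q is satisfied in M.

s3, s4

Let φ = ¬□q. Evaluate φ at each world:
  s0 (successors ∅): φ is false.
  s1 (successors {s2}): φ is false.
  s2 (successors ∅): φ is false.
  s3 (successors {s0, s2, s3, s5}): φ is true.
  s4 (successors {s4}): φ is true.
  s5 (successors {s1}): φ is false.
For instance, at s1:
  At s1: □q is true, so ¬□q is false.
    At s1: □q requires q at every successor {s2}.
      At s2: q is true.
    So □q is true at s1.
Satisfying worlds: {s3, s4}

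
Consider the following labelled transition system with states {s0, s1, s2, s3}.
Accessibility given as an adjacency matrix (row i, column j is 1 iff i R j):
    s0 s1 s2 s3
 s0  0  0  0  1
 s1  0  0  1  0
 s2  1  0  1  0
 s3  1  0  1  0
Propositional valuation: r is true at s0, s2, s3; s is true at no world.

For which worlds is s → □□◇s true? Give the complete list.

s0, s1, s2, s3

Let φ = s → □□◇s. Evaluate φ at each world:
  s0 (successors {s3}): φ is true.
  s1 (successors {s2}): φ is true.
  s2 (successors {s0, s2}): φ is true.
  s3 (successors {s0, s2}): φ is true.
For instance, at s2:
  At s2: s is false, □□◇s is false, so s → □□◇s is true.
    At s2: □□◇s requires □◇s at every successor {s0, s2}.
      □◇s fails at s0, so □□◇s is false at s2.
Satisfying worlds: {s0, s1, s2, s3}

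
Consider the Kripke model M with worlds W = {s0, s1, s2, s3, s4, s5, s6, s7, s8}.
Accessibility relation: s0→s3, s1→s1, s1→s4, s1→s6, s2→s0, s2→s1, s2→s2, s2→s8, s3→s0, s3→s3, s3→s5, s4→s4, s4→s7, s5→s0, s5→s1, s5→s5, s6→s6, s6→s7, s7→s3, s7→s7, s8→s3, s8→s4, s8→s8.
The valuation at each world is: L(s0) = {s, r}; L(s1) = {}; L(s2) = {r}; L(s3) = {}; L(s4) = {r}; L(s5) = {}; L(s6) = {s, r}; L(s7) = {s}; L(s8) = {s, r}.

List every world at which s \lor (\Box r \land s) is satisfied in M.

s0, s6, s7, s8

Recall that \Box ψ holds at a world iff ψ holds at every accessible world, and \Diamond ψ holds iff ψ holds at some accessible world.
Let φ = s \lor (\Box r \land s). Evaluate φ at each world:
  s0 (successors {s3}): φ is true.
  s1 (successors {s1, s4, s6}): φ is false.
  s2 (successors {s0, s1, s2, s8}): φ is false.
  s3 (successors {s0, s3, s5}): φ is false.
  s4 (successors {s4, s7}): φ is false.
  s5 (successors {s0, s1, s5}): φ is false.
  s6 (successors {s6, s7}): φ is true.
  s7 (successors {s3, s7}): φ is true.
  s8 (successors {s3, s4, s8}): φ is true.
For instance, at s4:
  At s4: s is false, \Box r \land s is false, so s \lor (\Box r \land s) is false.
    At s4: \Box r is false, s is false, so \Box r \land s is false.
      At s4: \Box r requires r at every successor {s4, s7}.
        r fails at s7, so \Box r is false at s4.
Satisfying worlds: {s0, s6, s7, s8}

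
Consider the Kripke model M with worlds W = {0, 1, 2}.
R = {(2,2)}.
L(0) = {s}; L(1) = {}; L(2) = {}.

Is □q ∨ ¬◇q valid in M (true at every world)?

Let φ = □q ∨ ¬◇q. Evaluate φ at each world:
  0 (successors ∅): φ is true.
  1 (successors ∅): φ is true.
  2 (successors {2}): φ is true.
For instance, at 2:
  At 2: □q is false, ¬◇q is true, so □q ∨ ¬◇q is true.
    At 2: □q requires q at every successor {2}.
      q fails at 2, so □q is false at 2.
    At 2: ◇q is false, so ¬◇q is true.
      At 2: ◇q requires q at some successor in {2}.
        At 2: q is false.
      So ◇q is false at 2.

Yes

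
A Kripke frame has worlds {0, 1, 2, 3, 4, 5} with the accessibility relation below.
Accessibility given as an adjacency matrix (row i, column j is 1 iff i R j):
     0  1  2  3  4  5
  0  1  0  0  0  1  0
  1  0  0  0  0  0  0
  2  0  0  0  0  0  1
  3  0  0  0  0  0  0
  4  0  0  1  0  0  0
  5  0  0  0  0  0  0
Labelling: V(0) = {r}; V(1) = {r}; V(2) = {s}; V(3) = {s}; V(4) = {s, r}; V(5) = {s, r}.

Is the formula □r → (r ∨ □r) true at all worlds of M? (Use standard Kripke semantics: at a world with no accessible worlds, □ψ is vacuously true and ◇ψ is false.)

Yes

Let φ = □r → (r ∨ □r). Evaluate φ at each world:
  0 (successors {0, 4}): φ is true.
  1 (successors ∅): φ is true.
  2 (successors {5}): φ is true.
  3 (successors ∅): φ is true.
  4 (successors {2}): φ is true.
  5 (successors ∅): φ is true.
For instance, at 2:
  At 2: □r is true, r ∨ □r is true, so □r → (r ∨ □r) is true.
    At 2: □r requires r at every successor {5}.
      At 5: r is true.
    So □r is true at 2.
    At 2: r is false, □r is true, so r ∨ □r is true.
      At 2: □r requires r at every successor {5}.
        At 5: r is true.
      So □r is true at 2.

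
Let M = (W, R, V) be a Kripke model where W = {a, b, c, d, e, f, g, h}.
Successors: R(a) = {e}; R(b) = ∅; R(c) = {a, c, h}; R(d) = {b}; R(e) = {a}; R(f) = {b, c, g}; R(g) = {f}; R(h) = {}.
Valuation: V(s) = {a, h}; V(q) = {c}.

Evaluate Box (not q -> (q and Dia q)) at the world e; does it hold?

Recall that Box ψ holds at a world iff ψ holds at every accessible world, and Dia ψ holds iff ψ holds at some accessible world.
At e: Box (not q -> (q and Dia q)) requires not q -> (q and Dia q) at every successor {a}.
  not q -> (q and Dia q) fails at a, so Box (not q -> (q and Dia q)) is false at e.
    At a: not q is true, q and Dia q is false, so not q -> (q and Dia q) is false.
      At a: q is false, Dia q is false, so q and Dia q is false.

No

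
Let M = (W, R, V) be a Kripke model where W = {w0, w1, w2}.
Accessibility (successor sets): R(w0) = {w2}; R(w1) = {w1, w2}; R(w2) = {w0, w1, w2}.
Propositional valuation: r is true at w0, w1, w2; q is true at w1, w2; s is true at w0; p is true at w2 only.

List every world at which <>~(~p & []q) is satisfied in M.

Let φ = <>~(~p & []q). Evaluate φ at each world:
  w0 (successors {w2}): φ is true.
  w1 (successors {w1, w2}): φ is true.
  w2 (successors {w0, w1, w2}): φ is true.
For instance, at w0:
  At w0: <>~(~p & []q) requires ~(~p & []q) at some successor in {w2}.
    ~(~p & []q) holds at w2, so <>~(~p & []q) is true at w0.
      At w2: ~p & []q is false, so ~(~p & []q) is true.
Satisfying worlds: {w0, w1, w2}

w0, w1, w2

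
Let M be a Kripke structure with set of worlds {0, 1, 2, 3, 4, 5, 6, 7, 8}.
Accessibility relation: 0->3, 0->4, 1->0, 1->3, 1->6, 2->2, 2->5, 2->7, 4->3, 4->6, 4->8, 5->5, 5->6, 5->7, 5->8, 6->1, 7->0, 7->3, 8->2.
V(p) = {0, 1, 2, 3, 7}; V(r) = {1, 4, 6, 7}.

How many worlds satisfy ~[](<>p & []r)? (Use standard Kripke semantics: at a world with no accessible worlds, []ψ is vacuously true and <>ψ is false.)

8

Recall that []ψ holds at a world iff ψ holds at every accessible world, and <>ψ holds iff ψ holds at some accessible world.
Let φ = ~[](<>p & []r). Evaluate φ at each world:
  0 (successors {3, 4}): φ is true.
  1 (successors {0, 3, 6}): φ is true.
  2 (successors {2, 5, 7}): φ is true.
  3 (successors ∅): φ is false.
  4 (successors {3, 6, 8}): φ is true.
  5 (successors {5, 6, 7, 8}): φ is true.
  6 (successors {1}): φ is true.
  7 (successors {0, 3}): φ is true.
  8 (successors {2}): φ is true.
For instance, at 4:
  At 4: [](<>p & []r) is false, so ~[](<>p & []r) is true.
    At 4: [](<>p & []r) requires <>p & []r at every successor {3, 6, 8}.
      <>p & []r fails at 3, so [](<>p & []r) is false at 4.
Satisfying worlds: {0, 1, 2, 4, 5, 6, 7, 8}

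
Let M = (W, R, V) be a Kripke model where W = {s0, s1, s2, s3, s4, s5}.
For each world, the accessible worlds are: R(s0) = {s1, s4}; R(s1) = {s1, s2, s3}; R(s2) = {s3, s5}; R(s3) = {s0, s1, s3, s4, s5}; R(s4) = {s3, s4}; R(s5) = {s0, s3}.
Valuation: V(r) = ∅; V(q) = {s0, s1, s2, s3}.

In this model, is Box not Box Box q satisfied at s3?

Yes

At s3: Box not Box Box q requires not Box Box q at every successor {s0, s1, s3, s4, s5}.
  At s0: not Box Box q is true.
  At s1: not Box Box q is true.
  At s3: not Box Box q is true.
  At s4: not Box Box q is true.
  At s5: not Box Box q is true.
So Box not Box Box q is true at s3.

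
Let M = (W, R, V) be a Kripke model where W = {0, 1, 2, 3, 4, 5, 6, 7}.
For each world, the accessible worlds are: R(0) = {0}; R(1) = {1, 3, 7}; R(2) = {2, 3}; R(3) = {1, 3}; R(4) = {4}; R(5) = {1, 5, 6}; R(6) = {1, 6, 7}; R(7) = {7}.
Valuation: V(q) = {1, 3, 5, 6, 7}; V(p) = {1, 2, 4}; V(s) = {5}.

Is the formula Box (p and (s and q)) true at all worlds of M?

Recall that Box ψ holds at a world iff ψ holds at every accessible world, and Dia ψ holds iff ψ holds at some accessible world.
Let φ = Box (p and (s and q)). Evaluate φ at each world:
  0 (successors {0}): φ is false.
  1 (successors {1, 3, 7}): φ is false.
  2 (successors {2, 3}): φ is false.
  3 (successors {1, 3}): φ is false.
  4 (successors {4}): φ is false.
  5 (successors {1, 5, 6}): φ is false.
  6 (successors {1, 6, 7}): φ is false.
  7 (successors {7}): φ is false.
Detail at 0 (counterexample):
  At 0: Box (p and (s and q)) requires p and (s and q) at every successor {0}.
    p and (s and q) fails at 0, so Box (p and (s and q)) is false at 0.

No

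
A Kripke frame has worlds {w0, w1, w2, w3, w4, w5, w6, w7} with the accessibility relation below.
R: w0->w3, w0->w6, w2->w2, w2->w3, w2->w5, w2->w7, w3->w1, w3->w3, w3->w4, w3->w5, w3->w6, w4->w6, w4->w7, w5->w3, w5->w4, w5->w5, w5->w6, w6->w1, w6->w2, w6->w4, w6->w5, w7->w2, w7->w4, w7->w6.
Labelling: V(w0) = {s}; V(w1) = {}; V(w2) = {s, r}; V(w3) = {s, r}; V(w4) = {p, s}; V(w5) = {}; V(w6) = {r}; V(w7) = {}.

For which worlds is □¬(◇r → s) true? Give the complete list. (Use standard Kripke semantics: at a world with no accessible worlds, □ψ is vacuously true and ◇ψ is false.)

w1, w4

Let φ = □¬(◇r → s). Evaluate φ at each world:
  w0 (successors {w3, w6}): φ is false.
  w1 (successors ∅): φ is true.
  w2 (successors {w2, w3, w5, w7}): φ is false.
  w3 (successors {w1, w3, w4, w5, w6}): φ is false.
  w4 (successors {w6, w7}): φ is true.
  w5 (successors {w3, w4, w5, w6}): φ is false.
  w6 (successors {w1, w2, w4, w5}): φ is false.
  w7 (successors {w2, w4, w6}): φ is false.
For instance, at w3:
  At w3: □¬(◇r → s) requires ¬(◇r → s) at every successor {w1, w3, w4, w5, w6}.
    ¬(◇r → s) fails at w1, so □¬(◇r → s) is false at w3.
      At w1: ◇r → s is true, so ¬(◇r → s) is false.
Satisfying worlds: {w1, w4}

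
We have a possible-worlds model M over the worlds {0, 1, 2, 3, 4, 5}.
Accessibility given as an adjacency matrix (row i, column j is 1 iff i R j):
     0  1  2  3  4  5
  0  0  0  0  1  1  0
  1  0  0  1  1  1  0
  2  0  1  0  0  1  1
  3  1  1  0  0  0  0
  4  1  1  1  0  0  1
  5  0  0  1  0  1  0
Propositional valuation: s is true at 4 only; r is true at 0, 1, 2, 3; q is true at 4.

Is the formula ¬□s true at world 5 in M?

At 5: □s is false, so ¬□s is true.
  At 5: □s requires s at every successor {2, 4}.
    s fails at 2, so □s is false at 5.

Yes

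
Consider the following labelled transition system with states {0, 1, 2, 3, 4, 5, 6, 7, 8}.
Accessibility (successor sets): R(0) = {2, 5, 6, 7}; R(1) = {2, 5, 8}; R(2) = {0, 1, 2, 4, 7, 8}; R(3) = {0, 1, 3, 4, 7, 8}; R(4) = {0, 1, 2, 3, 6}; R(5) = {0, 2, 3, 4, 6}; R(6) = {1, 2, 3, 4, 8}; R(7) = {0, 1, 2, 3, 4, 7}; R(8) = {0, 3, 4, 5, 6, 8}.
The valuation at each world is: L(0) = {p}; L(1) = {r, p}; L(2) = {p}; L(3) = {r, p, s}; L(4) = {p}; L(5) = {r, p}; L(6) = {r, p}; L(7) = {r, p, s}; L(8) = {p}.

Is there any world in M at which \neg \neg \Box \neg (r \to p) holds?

Recall that \Box ψ holds at a world iff ψ holds at every accessible world, and \Diamond ψ holds iff ψ holds at some accessible world.
Let φ = \neg \neg \Box \neg (r \to p). Evaluate φ at each world:
  0 (successors {2, 5, 6, 7}): φ is false.
  1 (successors {2, 5, 8}): φ is false.
  2 (successors {0, 1, 2, 4, 7, 8}): φ is false.
  3 (successors {0, 1, 3, 4, 7, 8}): φ is false.
  4 (successors {0, 1, 2, 3, 6}): φ is false.
  5 (successors {0, 2, 3, 4, 6}): φ is false.
  6 (successors {1, 2, 3, 4, 8}): φ is false.
  7 (successors {0, 1, 2, 3, 4, 7}): φ is false.
  8 (successors {0, 3, 4, 5, 6, 8}): φ is false.
For instance, at 0:
  At 0: \neg \Box \neg (r \to p) is true, so \neg \neg \Box \neg (r \to p) is false.
    At 0: \Box \neg (r \to p) is false, so \neg \Box \neg (r \to p) is true.
      At 0: \Box \neg (r \to p) requires \neg (r \to p) at every successor {2, 5, 6, 7}.
        \neg (r \to p) fails at 2, so \Box \neg (r \to p) is false at 0.

No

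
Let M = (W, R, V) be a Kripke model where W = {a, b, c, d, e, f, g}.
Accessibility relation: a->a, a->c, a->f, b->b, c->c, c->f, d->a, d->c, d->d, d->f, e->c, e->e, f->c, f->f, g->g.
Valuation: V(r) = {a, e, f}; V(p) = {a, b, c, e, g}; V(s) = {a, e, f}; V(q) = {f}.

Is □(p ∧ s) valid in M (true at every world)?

No

Let φ = □(p ∧ s). Evaluate φ at each world:
  a (successors {a, c, f}): φ is false.
  b (successors {b}): φ is false.
  c (successors {c, f}): φ is false.
  d (successors {a, c, d, f}): φ is false.
  e (successors {c, e}): φ is false.
  f (successors {c, f}): φ is false.
  g (successors {g}): φ is false.
Detail at a (counterexample):
  At a: □(p ∧ s) requires p ∧ s at every successor {a, c, f}.
    p ∧ s fails at c, so □(p ∧ s) is false at a.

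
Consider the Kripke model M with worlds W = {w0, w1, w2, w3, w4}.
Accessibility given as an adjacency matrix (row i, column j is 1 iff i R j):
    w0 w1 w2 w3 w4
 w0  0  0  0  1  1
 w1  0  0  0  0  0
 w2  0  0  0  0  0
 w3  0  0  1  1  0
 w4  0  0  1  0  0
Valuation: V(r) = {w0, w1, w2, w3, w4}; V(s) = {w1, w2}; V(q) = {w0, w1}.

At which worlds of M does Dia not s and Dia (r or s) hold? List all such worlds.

w0, w3

Recall that Dia ψ holds at a world iff ψ holds at some accessible world.
Let φ = Dia not s and Dia (r or s). Evaluate φ at each world:
  w0 (successors {w3, w4}): φ is true.
  w1 (successors ∅): φ is false.
  w2 (successors ∅): φ is false.
  w3 (successors {w2, w3}): φ is true.
  w4 (successors {w2}): φ is false.
For instance, at w3:
  At w3: Dia not s is true, Dia (r or s) is true, so Dia not s and Dia (r or s) is true.
    At w3: Dia not s requires not s at some successor in {w2, w3}.
      not s holds at w3, so Dia not s is true at w3.
    At w3: Dia (r or s) requires r or s at some successor in {w2, w3}.
      r or s holds at w2, so Dia (r or s) is true at w3.
Satisfying worlds: {w0, w3}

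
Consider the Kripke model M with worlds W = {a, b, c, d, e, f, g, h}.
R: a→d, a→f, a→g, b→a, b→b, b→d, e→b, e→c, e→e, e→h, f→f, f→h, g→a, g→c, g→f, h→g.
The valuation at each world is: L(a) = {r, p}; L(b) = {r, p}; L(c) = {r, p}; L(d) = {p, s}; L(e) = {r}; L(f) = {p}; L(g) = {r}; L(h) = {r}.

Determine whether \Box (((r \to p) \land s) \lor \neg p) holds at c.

At c: no accessible worlds, so \Box (((r \to p) \land s) \lor \neg p) holds vacuously.

Yes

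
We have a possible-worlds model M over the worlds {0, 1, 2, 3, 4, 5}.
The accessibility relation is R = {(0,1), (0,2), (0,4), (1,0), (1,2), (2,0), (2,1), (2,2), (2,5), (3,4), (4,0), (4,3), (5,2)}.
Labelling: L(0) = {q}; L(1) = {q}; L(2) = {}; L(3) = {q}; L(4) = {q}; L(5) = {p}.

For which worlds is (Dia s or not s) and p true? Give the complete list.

Let φ = (Dia s or not s) and p. Evaluate φ at each world:
  0 (successors {1, 2, 4}): φ is false.
  1 (successors {0, 2}): φ is false.
  2 (successors {0, 1, 2, 5}): φ is false.
  3 (successors {4}): φ is false.
  4 (successors {0, 3}): φ is false.
  5 (successors {2}): φ is true.
For instance, at 3:
  At 3: Dia s or not s is true, p is false, so (Dia s or not s) and p is false.
    At 3: Dia s is false, not s is true, so Dia s or not s is true.
      At 3: Dia s requires s at some successor in {4}.
        At 4: s is false.
      So Dia s is false at 3.
Satisfying worlds: {5}

5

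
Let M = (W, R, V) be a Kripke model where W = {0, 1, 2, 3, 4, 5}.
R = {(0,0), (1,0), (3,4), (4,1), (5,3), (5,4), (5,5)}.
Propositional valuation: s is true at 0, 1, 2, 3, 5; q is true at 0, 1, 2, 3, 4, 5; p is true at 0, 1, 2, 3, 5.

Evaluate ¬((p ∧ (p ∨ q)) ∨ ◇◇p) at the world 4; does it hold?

At 4: (p ∧ (p ∨ q)) ∨ ◇◇p is true, so ¬((p ∧ (p ∨ q)) ∨ ◇◇p) is false.
  At 4: p ∧ (p ∨ q) is false, ◇◇p is true, so (p ∧ (p ∨ q)) ∨ ◇◇p is true.
    At 4: ◇◇p requires ◇p at some successor in {1}.
      ◇p holds at 1, so ◇◇p is true at 4.

No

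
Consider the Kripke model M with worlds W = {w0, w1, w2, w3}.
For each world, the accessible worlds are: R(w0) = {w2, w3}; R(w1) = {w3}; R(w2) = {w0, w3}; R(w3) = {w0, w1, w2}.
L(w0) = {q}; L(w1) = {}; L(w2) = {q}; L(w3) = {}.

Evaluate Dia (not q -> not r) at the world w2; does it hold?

Recall that Dia ψ holds at a world iff ψ holds at some accessible world.
At w2: Dia (not q -> not r) requires not q -> not r at some successor in {w0, w3}.
  not q -> not r holds at w0, so Dia (not q -> not r) is true at w2.

Yes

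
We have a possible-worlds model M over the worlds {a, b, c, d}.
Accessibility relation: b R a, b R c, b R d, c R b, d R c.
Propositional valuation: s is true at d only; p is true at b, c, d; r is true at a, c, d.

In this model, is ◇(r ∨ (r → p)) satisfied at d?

Yes

Recall that ◇ψ holds at a world iff ψ holds at some accessible world.
At d: ◇(r ∨ (r → p)) requires r ∨ (r → p) at some successor in {c}.
  r ∨ (r → p) holds at c, so ◇(r ∨ (r → p)) is true at d.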